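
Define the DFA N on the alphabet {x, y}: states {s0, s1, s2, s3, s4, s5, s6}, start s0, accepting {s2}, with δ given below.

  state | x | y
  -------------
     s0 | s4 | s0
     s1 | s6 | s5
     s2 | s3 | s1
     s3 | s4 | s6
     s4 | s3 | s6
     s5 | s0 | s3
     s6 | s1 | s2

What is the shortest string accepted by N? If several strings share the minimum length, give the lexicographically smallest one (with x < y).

A breadth-first search from s0 reaches an accepting state first via the path s0 → s4 → s6 → s2 on input xyy.
No string of length < 3 is accepted (BFS exhausts all shorter strings without reaching an accepting state), and xyy is the lexicographically least accepting string of length 3.

xyy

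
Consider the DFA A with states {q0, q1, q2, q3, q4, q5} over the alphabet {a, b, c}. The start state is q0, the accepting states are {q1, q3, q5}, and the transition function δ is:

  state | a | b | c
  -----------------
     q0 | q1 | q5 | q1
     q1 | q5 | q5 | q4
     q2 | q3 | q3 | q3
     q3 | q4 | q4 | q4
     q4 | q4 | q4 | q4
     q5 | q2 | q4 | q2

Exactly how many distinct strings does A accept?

The useful subgraph on states {q0, q1, q2, q3, q5} is acyclic, so L(A) is finite; the longest accepting path visits 5 useful states, giving maximum string length 4.
Counting accepting paths from q0 by length: 3 of length 1, 4 of length 2, 6 of length 3, 24 of length 4. Total 37.

37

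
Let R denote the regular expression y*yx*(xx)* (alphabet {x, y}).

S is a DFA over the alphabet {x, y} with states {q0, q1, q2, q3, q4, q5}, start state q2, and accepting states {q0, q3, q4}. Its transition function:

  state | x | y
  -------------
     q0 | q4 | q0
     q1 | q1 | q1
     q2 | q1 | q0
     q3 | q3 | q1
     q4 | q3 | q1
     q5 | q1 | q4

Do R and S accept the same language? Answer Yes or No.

Yes

Converting the expression R to a DFA (subset construction, then merging equivalent states) gives the minimal DFA with states {r0, r1, r2, r3}, start state r0, accepting states {r2, r3} and transitions r0: x→r1, y→r2; r1: x→r1, y→r1; r2: x→r3, y→r2; r3: x→r3, y→r1.
Exploring the product automaton R × S from the start pair (r0, q2), following both machines on each input symbol, reaches 5 state pairs: (r0, q2), (r1, q1), (r2, q0), (r3, q4), (r3, q3).
R accepts in {r2, r3} and S accepts in {q0, q3, q4}. In every reachable pair the two components are either both accepting — (r2, q0), (r3, q4), (r3, q3) — or both non-accepting, so no string is accepted by exactly one of the machines: L(R) \ L(S) and L(S) \ L(R) are both empty.
Hence every string is accepted by R iff it is accepted by S, and the two languages coincide.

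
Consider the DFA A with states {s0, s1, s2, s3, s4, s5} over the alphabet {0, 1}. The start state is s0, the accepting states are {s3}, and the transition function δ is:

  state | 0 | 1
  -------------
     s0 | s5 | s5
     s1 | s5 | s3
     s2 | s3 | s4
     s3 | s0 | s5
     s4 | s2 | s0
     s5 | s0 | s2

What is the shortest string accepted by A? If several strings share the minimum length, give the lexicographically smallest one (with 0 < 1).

010

A breadth-first search from s0 reaches an accepting state first via the path s0 → s5 → s2 → s3 on input 010.
No string of length < 3 is accepted (BFS exhausts all shorter strings without reaching an accepting state), and 010 is the lexicographically least accepting string of length 3.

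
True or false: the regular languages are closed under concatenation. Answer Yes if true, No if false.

If R₁ and R₂ are regular expressions for the two languages then R₁R₂ denotes L₁L₂; on automata, add ε-moves from every accepting state of an NFA for L₁ to the start state of an NFA for L₂ and keep only the second machine's accepting states.
So the regular languages are closed under concatenation.

Yes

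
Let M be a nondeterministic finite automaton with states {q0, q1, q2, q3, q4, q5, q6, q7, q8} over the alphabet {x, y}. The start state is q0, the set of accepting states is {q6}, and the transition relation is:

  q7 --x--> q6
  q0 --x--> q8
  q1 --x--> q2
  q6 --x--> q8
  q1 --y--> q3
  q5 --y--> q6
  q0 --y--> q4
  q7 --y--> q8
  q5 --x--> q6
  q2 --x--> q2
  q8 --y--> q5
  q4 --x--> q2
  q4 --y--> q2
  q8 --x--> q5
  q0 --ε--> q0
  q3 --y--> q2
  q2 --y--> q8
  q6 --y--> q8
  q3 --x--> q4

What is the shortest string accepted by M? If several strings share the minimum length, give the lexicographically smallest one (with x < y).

A breadth-first search from q0 reaches an accepting state first via the path q0 → q8 → q5 → q6 on input xxx.
No string of length < 3 is accepted (BFS exhausts all shorter strings without reaching an accepting state), and xxx is the lexicographically least accepting string of length 3.

xxx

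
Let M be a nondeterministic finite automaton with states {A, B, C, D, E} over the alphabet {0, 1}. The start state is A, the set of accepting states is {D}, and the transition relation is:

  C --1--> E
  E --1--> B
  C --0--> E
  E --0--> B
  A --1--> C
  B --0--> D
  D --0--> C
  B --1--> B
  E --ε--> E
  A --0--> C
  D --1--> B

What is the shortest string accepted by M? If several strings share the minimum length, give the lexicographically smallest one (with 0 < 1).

A breadth-first search from A reaches an accepting state first via the path A → C → E → B → D on input 0000.
No string of length < 4 is accepted (BFS exhausts all shorter strings without reaching an accepting state), and 0000 is the lexicographically least accepting string of length 4.

0000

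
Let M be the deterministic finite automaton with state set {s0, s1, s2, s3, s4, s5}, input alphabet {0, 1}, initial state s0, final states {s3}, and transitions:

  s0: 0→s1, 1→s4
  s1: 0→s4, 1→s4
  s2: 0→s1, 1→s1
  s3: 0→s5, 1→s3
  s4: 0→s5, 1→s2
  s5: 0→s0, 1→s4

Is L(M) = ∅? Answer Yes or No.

Yes

The states reachable from the start state are {s0, s1, s2, s4, s5}.
None of the accepting states {s3} is reachable, so no string is accepted and L(M) = ∅.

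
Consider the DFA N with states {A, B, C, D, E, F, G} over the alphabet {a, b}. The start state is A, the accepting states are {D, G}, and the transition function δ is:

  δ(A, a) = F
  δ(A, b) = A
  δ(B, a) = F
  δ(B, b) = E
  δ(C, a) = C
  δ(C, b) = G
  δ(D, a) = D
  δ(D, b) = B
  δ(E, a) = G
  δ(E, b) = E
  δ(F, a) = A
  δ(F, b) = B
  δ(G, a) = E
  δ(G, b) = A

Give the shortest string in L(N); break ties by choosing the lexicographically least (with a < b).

A breadth-first search from A reaches an accepting state first via the path A → F → B → E → G on input abba.
No string of length < 4 is accepted (BFS exhausts all shorter strings without reaching an accepting state), and abba is the lexicographically least accepting string of length 4.

abba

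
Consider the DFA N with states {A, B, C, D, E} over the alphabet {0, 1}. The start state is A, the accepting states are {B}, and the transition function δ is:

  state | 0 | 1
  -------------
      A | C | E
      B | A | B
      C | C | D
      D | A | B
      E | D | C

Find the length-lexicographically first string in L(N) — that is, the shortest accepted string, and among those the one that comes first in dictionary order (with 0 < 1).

011

A breadth-first search from A reaches an accepting state first via the path A → C → D → B on input 011.
No string of length < 3 is accepted (BFS exhausts all shorter strings without reaching an accepting state), and 011 is the lexicographically least accepting string of length 3.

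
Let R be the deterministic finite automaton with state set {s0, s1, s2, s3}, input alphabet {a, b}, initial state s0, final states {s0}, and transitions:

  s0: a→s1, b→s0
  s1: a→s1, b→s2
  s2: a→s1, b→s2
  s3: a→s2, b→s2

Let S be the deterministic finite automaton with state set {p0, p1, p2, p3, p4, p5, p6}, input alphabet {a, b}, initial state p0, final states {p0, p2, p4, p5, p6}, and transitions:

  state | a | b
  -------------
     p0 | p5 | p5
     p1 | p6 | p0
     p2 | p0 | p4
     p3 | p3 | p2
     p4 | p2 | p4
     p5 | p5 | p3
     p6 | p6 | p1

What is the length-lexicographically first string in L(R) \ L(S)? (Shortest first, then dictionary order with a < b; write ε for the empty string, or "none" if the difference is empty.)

The string bb is accepted by R but not by S.
No shorter string lies in the difference, and bb is the lexicographically first length-2 string in L(R) \ L(S).

bb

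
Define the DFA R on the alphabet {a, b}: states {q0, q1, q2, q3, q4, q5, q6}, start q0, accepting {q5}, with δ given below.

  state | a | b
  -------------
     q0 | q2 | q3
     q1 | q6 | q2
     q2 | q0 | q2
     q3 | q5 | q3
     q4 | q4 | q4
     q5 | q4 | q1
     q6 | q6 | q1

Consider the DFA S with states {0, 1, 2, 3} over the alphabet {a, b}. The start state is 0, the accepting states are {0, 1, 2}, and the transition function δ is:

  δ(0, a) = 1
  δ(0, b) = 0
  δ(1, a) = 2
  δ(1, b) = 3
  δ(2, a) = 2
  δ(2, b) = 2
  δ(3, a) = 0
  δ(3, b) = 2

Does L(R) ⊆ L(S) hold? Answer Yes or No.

Exploring the product automaton R × S from the start pair (q0, 0), following both machines on each input symbol, reaches 23 state pairs: (q0, 0), (q2, 1), (q3, 0), (q0, 2), (q2, 3), (q5, 1), (q2, 2), (q3, 2), (q4, 2), (q1, 3), (q5, 2), (q6, 0), (q1, 2), (q6, 1), (q1, 0), (q6, 2), (q2, 0), (q0, 1), (q3, 3), (q5, 0), (q4, 1), (q4, 3), (q4, 0).
R accepts in {q5} and S accepts in {0, 1, 2}. The reachable pairs whose R-component is accepting are (q5, 1), (q5, 2), (q5, 0); in each of them the S-component is accepting too, so the product for L(R) \ L(S) (R-component accepting, S-component rejecting) has no reachable accepting pair and the difference is empty.
Hence every string in L(R) is also in L(S).

Yes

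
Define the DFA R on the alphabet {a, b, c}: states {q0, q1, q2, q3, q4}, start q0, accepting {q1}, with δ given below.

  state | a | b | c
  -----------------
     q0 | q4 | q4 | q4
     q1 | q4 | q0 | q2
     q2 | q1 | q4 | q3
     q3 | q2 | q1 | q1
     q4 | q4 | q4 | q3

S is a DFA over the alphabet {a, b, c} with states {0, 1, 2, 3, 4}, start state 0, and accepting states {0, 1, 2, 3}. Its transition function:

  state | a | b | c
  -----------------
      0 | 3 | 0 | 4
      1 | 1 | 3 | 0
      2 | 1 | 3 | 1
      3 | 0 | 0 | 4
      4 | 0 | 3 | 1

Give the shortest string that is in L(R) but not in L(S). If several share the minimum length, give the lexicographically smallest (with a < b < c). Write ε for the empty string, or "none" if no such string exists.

ccacc

The string ccacc is accepted by R but not by S.
No shorter string lies in the difference, and ccacc is the lexicographically first length-5 string in L(R) \ L(S).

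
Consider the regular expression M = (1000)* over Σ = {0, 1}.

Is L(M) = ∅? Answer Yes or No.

No

The empty string ε matches the expression, so it belongs to L(M).
Since L(M) contains at least one string, it is not empty.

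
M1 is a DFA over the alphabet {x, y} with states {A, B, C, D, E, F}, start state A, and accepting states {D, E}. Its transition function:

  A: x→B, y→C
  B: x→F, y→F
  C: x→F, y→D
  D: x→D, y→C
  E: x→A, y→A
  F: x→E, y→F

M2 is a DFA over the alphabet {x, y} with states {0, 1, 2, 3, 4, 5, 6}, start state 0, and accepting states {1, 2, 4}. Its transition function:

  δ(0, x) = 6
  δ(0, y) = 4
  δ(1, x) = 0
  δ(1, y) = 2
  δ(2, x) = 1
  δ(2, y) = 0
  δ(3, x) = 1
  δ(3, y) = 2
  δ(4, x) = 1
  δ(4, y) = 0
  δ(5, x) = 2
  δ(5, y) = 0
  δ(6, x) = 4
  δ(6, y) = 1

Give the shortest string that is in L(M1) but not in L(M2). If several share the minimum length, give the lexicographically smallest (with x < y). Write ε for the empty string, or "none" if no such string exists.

yy

The string yy is accepted by M1 but not by M2.
No shorter string lies in the difference, and yy is the lexicographically first length-2 string in L(M1) \ L(M2).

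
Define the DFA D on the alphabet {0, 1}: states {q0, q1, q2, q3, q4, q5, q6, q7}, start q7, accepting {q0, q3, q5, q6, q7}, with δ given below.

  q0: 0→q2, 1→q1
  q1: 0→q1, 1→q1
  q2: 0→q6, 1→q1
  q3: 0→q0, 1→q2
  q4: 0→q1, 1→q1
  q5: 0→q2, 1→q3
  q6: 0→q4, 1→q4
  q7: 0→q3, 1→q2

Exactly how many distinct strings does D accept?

The useful subgraph on states {q0, q2, q3, q6, q7} is acyclic, so L(D) is finite; the longest accepting path visits 5 useful states, giving maximum string length 4.
Counting accepting paths from q7 by length: 1 of length 0, 1 of length 1, 2 of length 2, 1 of length 3, 1 of length 4. Total 6.

6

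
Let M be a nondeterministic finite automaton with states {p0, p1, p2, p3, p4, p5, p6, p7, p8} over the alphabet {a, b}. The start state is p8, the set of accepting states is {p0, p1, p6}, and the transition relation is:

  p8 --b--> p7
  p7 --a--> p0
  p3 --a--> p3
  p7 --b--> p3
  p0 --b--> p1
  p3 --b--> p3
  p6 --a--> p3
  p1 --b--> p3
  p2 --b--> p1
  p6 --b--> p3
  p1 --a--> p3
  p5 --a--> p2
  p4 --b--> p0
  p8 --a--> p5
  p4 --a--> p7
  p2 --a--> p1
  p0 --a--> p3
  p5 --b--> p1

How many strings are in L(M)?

5

The useful subgraph on states {p0, p1, p2, p5, p7, p8} is acyclic, so L(M) is finite; the longest accepting path visits 4 useful states, giving maximum string length 3.
Counting accepting paths from p8 by length: 2 of length 2, 3 of length 3. Total 5.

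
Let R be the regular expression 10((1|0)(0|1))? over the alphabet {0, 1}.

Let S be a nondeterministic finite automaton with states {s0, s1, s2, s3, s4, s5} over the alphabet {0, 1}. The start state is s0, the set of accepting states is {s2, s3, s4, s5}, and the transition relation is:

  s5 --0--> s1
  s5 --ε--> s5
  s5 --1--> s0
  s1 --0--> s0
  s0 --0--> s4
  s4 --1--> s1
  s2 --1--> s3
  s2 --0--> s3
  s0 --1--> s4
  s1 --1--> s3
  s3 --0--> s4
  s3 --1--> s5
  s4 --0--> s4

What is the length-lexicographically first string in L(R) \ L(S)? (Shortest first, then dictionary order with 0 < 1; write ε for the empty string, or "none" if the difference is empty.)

1001

The string 1001 is accepted by R but not by S.
No shorter string lies in the difference, and 1001 is the lexicographically first length-4 string in L(R) \ L(S).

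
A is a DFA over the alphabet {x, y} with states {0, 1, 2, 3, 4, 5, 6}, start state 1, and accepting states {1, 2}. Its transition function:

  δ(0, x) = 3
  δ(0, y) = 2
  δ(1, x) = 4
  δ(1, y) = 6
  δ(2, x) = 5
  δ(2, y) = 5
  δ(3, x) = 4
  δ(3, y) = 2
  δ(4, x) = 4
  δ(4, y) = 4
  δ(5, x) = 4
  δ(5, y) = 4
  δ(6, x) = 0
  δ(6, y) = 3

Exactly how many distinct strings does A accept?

The useful subgraph on states {0, 1, 2, 3, 6} is acyclic, so L(A) is finite; the longest accepting path visits 5 useful states, giving maximum string length 4.
Counting accepting paths from 1 by length: 1 of length 0, 2 of length 3, 1 of length 4. Total 4.

4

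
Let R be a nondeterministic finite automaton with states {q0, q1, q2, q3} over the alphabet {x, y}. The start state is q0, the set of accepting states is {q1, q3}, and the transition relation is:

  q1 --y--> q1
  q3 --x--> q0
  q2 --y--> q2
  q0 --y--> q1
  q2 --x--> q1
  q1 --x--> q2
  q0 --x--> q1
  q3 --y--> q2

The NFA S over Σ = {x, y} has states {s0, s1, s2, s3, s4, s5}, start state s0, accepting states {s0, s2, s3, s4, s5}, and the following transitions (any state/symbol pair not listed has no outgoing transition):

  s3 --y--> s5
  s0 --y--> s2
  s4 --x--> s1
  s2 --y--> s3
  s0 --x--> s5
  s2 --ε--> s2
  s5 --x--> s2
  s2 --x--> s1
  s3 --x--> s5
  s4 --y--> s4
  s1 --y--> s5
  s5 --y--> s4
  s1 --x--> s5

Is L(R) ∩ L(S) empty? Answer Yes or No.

The string x is accepted by both R and S.
Hence L(R) ∩ L(S) ≠ ∅.

No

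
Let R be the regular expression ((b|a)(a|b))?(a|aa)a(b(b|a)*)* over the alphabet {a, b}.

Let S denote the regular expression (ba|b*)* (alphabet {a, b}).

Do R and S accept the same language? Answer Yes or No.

The string aa is accepted by R but rejected by S.
So L(R) ≠ L(S).

No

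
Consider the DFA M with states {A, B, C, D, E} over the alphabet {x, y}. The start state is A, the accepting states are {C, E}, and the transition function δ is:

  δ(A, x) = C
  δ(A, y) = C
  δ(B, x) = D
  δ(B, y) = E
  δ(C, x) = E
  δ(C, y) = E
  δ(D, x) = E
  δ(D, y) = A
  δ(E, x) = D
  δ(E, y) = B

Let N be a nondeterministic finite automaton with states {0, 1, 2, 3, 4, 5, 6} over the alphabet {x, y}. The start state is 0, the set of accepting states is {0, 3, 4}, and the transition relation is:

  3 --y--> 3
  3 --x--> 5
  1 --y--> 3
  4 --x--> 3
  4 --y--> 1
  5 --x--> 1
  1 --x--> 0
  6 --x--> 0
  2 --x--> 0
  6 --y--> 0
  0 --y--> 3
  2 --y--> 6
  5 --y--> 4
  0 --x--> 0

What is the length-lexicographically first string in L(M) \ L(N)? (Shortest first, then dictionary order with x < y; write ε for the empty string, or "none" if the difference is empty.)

yx

The string yx is accepted by M but not by N.
No shorter string lies in the difference, and yx is the lexicographically first length-2 string in L(M) \ L(N).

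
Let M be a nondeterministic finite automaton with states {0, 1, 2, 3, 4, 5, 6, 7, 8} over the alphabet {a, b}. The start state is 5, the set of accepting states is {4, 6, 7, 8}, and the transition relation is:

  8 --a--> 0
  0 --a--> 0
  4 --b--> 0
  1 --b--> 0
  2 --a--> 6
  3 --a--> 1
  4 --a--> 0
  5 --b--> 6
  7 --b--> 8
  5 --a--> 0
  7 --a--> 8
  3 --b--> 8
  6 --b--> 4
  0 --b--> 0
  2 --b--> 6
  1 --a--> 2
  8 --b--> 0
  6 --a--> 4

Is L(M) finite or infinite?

finite

The useful states (reachable from 5 and able to reach an accepting state) are {4, 5, 6}.
Restricted to these states the transition graph has no cycle, so every accepting path has bounded length and L is finite.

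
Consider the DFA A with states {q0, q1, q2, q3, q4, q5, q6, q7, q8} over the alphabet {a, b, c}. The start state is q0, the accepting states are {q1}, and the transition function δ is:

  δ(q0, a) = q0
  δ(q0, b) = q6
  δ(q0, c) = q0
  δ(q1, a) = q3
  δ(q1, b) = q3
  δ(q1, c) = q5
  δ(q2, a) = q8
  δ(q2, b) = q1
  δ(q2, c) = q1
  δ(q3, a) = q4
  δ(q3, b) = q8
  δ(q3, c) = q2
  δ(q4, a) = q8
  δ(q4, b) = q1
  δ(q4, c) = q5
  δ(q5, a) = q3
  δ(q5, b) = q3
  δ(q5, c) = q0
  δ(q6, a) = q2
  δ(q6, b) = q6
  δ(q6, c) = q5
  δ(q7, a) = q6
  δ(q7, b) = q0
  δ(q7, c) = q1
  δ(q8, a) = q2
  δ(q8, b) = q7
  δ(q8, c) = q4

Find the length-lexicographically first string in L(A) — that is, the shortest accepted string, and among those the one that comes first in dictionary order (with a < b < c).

A breadth-first search from q0 reaches an accepting state first via the path q0 → q6 → q2 → q1 on input bab.
No string of length < 3 is accepted (BFS exhausts all shorter strings without reaching an accepting state), and bab is the lexicographically least accepting string of length 3.

bab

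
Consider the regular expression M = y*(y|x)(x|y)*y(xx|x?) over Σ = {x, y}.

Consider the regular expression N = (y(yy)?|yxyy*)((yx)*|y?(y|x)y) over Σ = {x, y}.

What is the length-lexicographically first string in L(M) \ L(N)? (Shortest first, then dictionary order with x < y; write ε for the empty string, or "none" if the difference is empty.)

The string xy is accepted by M but not by N.
No shorter string lies in the difference, and xy is the lexicographically first length-2 string in L(M) \ L(N).

xy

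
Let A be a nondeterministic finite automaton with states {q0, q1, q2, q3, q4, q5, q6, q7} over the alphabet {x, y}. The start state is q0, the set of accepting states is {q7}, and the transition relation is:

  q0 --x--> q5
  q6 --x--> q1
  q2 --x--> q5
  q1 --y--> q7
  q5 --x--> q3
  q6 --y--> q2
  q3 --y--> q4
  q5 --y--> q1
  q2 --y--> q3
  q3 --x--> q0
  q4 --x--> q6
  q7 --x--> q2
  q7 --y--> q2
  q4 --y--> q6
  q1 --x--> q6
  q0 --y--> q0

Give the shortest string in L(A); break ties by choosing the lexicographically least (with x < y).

A breadth-first search from q0 reaches an accepting state first via the path q0 → q5 → q1 → q7 on input xyy.
No string of length < 3 is accepted (BFS exhausts all shorter strings without reaching an accepting state), and xyy is the lexicographically least accepting string of length 3.

xyy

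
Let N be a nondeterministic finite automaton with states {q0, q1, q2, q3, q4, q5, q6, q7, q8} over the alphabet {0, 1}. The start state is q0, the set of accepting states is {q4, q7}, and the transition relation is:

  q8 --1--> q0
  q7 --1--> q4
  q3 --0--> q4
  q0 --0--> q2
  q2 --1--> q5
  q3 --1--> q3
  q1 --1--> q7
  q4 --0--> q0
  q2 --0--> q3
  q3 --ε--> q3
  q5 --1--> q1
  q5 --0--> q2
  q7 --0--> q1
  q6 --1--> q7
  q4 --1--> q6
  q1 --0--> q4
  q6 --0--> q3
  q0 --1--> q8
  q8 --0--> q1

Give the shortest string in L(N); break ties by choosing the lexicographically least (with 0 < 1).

000

A breadth-first search from q0 reaches an accepting state first via the path q0 → q2 → q3 → q4 on input 000.
No string of length < 3 is accepted (BFS exhausts all shorter strings without reaching an accepting state), and 000 is the lexicographically least accepting string of length 3.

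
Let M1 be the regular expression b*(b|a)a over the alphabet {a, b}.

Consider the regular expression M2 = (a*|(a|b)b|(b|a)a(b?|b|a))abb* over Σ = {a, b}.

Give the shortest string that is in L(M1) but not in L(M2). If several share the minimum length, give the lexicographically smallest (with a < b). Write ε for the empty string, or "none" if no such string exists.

The string aa is accepted by M1 but not by M2.
No shorter string lies in the difference, and aa is the lexicographically first length-2 string in L(M1) \ L(M2).

aa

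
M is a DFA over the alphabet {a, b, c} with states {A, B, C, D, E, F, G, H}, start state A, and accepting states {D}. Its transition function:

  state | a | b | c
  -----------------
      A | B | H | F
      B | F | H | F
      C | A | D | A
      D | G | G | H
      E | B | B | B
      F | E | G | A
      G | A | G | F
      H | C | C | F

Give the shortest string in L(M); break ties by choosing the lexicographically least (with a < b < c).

bab

A breadth-first search from A reaches an accepting state first via the path A → H → C → D on input bab.
No string of length < 3 is accepted (BFS exhausts all shorter strings without reaching an accepting state), and bab is the lexicographically least accepting string of length 3.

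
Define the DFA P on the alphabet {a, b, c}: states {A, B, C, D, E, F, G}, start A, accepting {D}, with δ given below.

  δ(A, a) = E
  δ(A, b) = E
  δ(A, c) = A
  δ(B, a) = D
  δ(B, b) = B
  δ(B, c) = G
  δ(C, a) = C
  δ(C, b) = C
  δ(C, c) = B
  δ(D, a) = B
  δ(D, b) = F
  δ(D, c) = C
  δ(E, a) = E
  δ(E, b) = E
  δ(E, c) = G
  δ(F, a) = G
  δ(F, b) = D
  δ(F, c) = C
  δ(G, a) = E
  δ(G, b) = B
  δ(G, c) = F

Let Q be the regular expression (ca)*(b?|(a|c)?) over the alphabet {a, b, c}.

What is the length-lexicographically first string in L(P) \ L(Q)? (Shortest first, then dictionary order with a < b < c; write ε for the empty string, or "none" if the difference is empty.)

The string acba is accepted by P but not by Q.
No shorter string lies in the difference, and acba is the lexicographically first length-4 string in L(P) \ L(Q).

acba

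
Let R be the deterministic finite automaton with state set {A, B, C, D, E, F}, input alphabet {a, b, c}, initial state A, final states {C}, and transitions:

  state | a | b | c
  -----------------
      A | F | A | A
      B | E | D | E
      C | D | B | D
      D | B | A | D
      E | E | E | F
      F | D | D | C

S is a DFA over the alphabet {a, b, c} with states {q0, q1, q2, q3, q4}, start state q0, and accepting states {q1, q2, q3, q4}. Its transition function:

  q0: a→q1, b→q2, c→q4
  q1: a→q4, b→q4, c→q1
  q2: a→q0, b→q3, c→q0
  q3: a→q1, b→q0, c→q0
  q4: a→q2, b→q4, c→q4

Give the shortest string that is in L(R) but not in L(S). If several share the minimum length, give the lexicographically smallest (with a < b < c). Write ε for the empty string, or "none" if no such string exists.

cac

The string cac is accepted by R but not by S.
No shorter string lies in the difference, and cac is the lexicographically first length-3 string in L(R) \ L(S).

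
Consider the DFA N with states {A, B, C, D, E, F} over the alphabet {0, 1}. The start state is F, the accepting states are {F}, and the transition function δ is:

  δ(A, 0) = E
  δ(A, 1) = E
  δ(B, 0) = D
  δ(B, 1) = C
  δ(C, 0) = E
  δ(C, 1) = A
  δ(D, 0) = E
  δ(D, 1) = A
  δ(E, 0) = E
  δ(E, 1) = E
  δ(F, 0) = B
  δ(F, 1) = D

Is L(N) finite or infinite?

finite

The useful states (reachable from F and able to reach an accepting state) are {F}.
Restricted to these states the transition graph has no cycle, so every accepting path has bounded length and L is finite.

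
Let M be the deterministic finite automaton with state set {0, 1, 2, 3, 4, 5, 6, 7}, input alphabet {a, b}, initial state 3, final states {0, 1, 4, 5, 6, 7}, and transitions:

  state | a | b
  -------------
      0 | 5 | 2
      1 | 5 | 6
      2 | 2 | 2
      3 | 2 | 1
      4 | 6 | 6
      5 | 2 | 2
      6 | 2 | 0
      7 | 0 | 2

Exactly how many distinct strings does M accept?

5

The useful subgraph on states {0, 1, 3, 5, 6} is acyclic, so L(M) is finite; the longest accepting path visits 5 useful states, giving maximum string length 4.
Counting accepting paths from 3 by length: 1 of length 1, 2 of length 2, 1 of length 3, 1 of length 4. Total 5.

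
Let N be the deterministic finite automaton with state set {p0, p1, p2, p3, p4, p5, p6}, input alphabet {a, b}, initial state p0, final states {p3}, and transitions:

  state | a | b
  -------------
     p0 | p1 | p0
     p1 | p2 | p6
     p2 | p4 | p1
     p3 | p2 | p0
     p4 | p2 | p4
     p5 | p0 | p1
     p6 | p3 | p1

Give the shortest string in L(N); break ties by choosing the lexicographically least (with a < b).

aba

A breadth-first search from p0 reaches an accepting state first via the path p0 → p1 → p6 → p3 on input aba.
No string of length < 3 is accepted (BFS exhausts all shorter strings without reaching an accepting state), and aba is the lexicographically least accepting string of length 3.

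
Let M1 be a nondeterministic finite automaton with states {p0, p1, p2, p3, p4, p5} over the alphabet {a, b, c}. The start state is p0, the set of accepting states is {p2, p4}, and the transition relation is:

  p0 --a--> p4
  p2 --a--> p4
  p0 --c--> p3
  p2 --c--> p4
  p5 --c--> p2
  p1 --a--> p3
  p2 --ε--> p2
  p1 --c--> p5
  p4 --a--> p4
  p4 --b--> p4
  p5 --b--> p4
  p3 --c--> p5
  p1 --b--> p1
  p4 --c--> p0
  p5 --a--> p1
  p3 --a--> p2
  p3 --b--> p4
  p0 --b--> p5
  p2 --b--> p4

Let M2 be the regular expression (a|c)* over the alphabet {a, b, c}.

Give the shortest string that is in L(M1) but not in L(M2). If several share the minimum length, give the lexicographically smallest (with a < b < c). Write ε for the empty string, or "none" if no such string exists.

The string ab is accepted by M1 but not by M2.
No shorter string lies in the difference, and ab is the lexicographically first length-2 string in L(M1) \ L(M2).

ab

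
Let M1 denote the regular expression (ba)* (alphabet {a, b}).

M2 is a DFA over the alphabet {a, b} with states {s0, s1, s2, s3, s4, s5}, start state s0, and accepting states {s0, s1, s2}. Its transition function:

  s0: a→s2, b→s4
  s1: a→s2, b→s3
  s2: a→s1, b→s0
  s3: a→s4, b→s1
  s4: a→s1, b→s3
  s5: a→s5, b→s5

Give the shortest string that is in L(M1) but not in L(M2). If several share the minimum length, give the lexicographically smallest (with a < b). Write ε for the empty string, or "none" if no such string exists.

baba

The string baba is accepted by M1 but not by M2.
No shorter string lies in the difference, and baba is the lexicographically first length-4 string in L(M1) \ L(M2).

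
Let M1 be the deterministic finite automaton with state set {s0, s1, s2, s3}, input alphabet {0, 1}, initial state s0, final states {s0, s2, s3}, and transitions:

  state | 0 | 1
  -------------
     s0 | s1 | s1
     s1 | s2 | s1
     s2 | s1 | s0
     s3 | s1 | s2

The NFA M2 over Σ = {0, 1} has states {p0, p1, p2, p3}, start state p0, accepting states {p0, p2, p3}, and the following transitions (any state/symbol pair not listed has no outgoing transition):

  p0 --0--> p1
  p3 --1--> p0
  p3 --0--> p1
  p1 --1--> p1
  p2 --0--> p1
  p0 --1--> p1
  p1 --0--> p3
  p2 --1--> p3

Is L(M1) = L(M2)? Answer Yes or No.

Yes

Exploring the product automaton M1 × M2 from the start pair (s0, p0), following both machines on each input symbol, reaches 3 state pairs: (s0, p0), (s1, p1), (s2, p3).
M1 accepts in {s0, s2, s3} and M2 accepts in {p0, p2, p3}. In every reachable pair the two components are either both accepting — (s0, p0), (s2, p3) — or both non-accepting, so no string is accepted by exactly one of the machines: L(M1) \ L(M2) and L(M2) \ L(M1) are both empty.
Hence every string is accepted by M1 iff it is accepted by M2, and the two languages coincide.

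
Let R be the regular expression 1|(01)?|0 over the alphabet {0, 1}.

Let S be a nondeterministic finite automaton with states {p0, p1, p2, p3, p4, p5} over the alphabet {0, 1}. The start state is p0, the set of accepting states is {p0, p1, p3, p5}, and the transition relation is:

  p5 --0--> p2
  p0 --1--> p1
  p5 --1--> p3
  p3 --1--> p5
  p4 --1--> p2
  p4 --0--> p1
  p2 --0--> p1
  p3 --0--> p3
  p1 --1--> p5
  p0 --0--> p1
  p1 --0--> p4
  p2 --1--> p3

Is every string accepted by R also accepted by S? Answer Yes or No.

Converting the expression R to a DFA (subset construction, then merging equivalent states) gives the minimal DFA with states {r0, r1, r2, r3}, start state r0, accepting states {r0, r1, r2} and transitions r0: 0→r1, 1→r2; r1: 0→r3, 1→r2; r2: 0→r3, 1→r3; r3: 0→r3, 1→r3.
Exploring the product automaton R × S from the start pair (r0, p0), following both machines on each input symbol, reaches 9 state pairs: (r0, p0), (r1, p1), (r2, p1), (r3, p4), (r2, p5), (r3, p5), (r3, p1), (r3, p2), (r3, p3).
R accepts in {r0, r1, r2} and S accepts in {p0, p1, p3, p5}. The reachable pairs whose R-component is accepting are (r0, p0), (r1, p1), (r2, p1), (r2, p5); in each of them the S-component is accepting too, so the product for L(R) \ L(S) (R-component accepting, S-component rejecting) has no reachable accepting pair and the difference is empty.
Hence every string in L(R) is also in L(S).

Yes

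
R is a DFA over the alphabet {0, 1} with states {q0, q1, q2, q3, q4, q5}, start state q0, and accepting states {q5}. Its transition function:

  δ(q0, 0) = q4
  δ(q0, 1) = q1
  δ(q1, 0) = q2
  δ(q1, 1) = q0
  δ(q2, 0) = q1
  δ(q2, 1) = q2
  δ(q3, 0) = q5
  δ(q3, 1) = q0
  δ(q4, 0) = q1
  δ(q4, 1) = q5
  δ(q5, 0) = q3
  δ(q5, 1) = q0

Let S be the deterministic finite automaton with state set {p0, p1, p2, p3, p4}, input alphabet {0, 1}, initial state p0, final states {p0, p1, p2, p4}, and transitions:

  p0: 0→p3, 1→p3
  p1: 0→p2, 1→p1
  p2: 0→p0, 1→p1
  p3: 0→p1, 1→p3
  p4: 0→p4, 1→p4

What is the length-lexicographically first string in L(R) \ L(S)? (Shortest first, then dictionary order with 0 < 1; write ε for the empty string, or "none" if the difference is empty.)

01

The string 01 is accepted by R but not by S.
No shorter string lies in the difference, and 01 is the lexicographically first length-2 string in L(R) \ L(S).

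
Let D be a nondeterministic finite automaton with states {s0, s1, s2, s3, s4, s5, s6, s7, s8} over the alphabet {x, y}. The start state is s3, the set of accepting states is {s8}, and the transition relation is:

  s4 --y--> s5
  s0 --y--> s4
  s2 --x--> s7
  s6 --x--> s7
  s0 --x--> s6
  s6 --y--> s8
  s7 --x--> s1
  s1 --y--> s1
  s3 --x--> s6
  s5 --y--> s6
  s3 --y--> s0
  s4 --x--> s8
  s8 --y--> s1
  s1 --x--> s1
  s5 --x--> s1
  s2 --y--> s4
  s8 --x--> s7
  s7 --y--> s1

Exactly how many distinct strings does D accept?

4

The useful subgraph on states {s0, s3, s4, s5, s6, s8} is acyclic, so L(D) is finite; the longest accepting path visits 6 useful states, giving maximum string length 5.
Counting accepting paths from s3 by length: 1 of length 2, 2 of length 3, 1 of length 5. Total 4.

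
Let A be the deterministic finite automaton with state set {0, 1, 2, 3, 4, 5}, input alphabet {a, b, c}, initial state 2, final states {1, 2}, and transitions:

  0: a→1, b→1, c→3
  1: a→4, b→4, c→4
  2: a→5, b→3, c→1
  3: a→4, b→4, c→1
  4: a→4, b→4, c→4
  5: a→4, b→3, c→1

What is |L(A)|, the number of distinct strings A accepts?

The useful subgraph on states {1, 2, 3, 5} is acyclic, so L(A) is finite; the longest accepting path visits 4 useful states, giving maximum string length 3.
Counting accepting paths from 2 by length: 1 of length 0, 1 of length 1, 2 of length 2, 1 of length 3. Total 5.

5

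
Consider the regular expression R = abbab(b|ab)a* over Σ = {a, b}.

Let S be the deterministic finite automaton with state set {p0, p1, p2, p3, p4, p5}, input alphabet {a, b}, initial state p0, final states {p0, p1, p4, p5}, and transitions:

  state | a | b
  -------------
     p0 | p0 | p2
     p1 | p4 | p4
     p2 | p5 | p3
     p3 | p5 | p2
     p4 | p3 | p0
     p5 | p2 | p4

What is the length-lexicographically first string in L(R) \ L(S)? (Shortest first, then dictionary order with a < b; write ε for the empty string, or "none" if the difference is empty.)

The string abbabab is accepted by R but not by S.
No shorter string lies in the difference, and abbabab is the lexicographically first length-7 string in L(R) \ L(S).

abbabab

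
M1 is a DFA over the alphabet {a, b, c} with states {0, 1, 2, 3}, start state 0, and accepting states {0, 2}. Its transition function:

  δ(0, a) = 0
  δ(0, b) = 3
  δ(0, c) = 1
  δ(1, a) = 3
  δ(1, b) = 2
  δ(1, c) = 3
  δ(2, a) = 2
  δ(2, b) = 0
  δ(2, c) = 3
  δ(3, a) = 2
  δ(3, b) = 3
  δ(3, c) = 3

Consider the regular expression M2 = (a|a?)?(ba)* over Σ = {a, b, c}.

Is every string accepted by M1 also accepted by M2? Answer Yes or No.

The string aa is in L(M1) but not in L(M2).
So L(M1) ⊄ L(M2).

No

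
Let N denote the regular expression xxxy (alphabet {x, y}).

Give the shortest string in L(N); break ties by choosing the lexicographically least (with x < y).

xxxy

By inspection of the expression, no string of length less than 4 matches, and xxxy is the lexicographically first match of length 4.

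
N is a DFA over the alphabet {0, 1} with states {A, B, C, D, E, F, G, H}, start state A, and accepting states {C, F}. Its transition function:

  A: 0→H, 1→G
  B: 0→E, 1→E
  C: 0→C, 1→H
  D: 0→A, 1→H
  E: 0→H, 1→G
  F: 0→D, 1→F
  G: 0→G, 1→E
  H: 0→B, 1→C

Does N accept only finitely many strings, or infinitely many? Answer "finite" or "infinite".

infinite

State G is reachable from the start and can reach an accepting state, and it lies on the cycle G → E → G.
Traversing that cycle any number of times yields accepted strings of unbounded length, so the language is infinite.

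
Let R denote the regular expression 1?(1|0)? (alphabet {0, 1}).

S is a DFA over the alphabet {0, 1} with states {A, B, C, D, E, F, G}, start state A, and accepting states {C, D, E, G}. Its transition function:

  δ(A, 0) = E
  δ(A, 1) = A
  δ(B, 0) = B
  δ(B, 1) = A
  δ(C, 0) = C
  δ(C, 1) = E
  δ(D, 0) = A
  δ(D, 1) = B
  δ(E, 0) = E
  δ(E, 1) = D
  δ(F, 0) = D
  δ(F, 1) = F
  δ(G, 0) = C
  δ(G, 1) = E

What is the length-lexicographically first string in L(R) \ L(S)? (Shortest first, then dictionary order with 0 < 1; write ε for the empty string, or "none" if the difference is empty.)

ε

The empty string ε is accepted by R but not by S.
Since ε is the unique shortest string, it is the required witness.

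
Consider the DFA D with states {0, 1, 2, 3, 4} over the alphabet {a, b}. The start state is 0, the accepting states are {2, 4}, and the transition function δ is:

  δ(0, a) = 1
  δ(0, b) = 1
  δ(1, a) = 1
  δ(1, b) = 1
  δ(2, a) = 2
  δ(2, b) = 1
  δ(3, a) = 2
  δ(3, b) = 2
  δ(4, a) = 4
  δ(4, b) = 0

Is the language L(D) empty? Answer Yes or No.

The states reachable from the start state are {0, 1}.
None of the accepting states {2, 4} is reachable, so no string is accepted and L(D) = ∅.

Yes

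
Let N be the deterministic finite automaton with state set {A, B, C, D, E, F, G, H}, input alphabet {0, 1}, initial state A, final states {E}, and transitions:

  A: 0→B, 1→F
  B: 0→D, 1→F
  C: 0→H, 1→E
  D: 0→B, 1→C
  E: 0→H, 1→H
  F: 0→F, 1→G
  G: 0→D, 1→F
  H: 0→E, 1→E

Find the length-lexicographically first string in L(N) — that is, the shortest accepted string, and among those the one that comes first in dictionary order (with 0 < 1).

A breadth-first search from A reaches an accepting state first via the path A → B → D → C → E on input 0011.
No string of length < 4 is accepted (BFS exhausts all shorter strings without reaching an accepting state), and 0011 is the lexicographically least accepting string of length 4.

0011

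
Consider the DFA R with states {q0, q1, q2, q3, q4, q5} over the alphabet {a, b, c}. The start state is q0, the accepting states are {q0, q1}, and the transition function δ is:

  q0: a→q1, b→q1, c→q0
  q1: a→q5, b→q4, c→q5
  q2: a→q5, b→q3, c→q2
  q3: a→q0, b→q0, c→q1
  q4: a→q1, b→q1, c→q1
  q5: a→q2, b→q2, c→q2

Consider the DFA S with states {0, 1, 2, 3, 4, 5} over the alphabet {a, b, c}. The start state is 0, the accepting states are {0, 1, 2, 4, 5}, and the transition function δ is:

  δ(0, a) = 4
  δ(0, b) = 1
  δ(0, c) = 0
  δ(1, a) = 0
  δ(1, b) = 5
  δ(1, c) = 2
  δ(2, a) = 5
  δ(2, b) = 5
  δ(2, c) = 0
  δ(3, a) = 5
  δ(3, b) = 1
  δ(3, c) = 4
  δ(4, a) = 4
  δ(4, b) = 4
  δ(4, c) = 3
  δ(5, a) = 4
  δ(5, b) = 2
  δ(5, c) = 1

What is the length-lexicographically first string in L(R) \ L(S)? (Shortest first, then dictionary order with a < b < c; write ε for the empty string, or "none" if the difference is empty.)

abc

The string abc is accepted by R but not by S.
No shorter string lies in the difference, and abc is the lexicographically first length-3 string in L(R) \ L(S).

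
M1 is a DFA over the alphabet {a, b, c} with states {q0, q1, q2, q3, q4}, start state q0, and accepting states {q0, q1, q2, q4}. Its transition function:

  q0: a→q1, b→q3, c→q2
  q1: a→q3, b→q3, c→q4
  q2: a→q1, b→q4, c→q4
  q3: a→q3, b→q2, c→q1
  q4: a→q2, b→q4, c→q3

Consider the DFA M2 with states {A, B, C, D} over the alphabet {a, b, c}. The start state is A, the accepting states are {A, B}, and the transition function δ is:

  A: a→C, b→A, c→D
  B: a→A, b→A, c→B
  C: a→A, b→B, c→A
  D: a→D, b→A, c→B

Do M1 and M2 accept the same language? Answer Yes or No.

The string a is accepted by M1 but rejected by M2.
So L(M1) ≠ L(M2).

No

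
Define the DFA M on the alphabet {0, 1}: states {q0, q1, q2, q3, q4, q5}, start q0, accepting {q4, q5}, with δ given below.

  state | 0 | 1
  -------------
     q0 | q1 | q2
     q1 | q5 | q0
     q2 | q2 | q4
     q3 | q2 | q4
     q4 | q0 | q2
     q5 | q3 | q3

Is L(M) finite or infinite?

State q0 is reachable from the start and can reach an accepting state, and it lies on the cycle q0 → q1 → q0.
Traversing that cycle any number of times yields accepted strings of unbounded length, so the language is infinite.

infinite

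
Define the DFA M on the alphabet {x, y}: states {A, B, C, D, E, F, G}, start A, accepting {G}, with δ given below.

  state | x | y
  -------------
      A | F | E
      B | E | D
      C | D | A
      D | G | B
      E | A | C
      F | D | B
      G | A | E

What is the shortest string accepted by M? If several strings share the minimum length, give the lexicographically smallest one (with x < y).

xxx

A breadth-first search from A reaches an accepting state first via the path A → F → D → G on input xxx.
No string of length < 3 is accepted (BFS exhausts all shorter strings without reaching an accepting state), and xxx is the lexicographically least accepting string of length 3.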